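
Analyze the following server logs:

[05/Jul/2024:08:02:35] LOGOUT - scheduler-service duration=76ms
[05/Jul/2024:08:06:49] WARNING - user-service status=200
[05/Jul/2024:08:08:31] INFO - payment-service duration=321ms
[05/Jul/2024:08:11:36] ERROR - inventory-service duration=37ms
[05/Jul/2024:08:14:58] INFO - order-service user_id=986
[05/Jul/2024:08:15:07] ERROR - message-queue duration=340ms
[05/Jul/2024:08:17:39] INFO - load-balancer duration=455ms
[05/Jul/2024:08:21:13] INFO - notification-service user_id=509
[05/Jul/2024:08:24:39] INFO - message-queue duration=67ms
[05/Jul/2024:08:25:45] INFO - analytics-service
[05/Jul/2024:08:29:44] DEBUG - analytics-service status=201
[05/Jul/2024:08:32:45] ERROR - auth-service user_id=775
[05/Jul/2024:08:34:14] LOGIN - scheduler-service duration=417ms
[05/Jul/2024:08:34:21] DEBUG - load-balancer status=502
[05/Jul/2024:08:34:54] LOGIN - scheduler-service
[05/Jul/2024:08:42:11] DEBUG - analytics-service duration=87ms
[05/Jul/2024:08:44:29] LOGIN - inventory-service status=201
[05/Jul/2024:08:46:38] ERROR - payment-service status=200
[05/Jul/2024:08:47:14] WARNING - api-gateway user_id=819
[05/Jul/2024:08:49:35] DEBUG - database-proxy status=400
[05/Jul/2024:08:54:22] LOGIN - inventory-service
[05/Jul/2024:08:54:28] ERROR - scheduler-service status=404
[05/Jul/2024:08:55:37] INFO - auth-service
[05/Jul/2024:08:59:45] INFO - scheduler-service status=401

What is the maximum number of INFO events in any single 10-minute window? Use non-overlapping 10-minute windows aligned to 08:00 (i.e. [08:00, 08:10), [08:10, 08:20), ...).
3

To find the burst window:

1. Divide the log period into non-overlapping 10-minute windows starting at 08:00
2. Count INFO events in each window
3. Find the window with maximum count
4. Maximum events in a window: 3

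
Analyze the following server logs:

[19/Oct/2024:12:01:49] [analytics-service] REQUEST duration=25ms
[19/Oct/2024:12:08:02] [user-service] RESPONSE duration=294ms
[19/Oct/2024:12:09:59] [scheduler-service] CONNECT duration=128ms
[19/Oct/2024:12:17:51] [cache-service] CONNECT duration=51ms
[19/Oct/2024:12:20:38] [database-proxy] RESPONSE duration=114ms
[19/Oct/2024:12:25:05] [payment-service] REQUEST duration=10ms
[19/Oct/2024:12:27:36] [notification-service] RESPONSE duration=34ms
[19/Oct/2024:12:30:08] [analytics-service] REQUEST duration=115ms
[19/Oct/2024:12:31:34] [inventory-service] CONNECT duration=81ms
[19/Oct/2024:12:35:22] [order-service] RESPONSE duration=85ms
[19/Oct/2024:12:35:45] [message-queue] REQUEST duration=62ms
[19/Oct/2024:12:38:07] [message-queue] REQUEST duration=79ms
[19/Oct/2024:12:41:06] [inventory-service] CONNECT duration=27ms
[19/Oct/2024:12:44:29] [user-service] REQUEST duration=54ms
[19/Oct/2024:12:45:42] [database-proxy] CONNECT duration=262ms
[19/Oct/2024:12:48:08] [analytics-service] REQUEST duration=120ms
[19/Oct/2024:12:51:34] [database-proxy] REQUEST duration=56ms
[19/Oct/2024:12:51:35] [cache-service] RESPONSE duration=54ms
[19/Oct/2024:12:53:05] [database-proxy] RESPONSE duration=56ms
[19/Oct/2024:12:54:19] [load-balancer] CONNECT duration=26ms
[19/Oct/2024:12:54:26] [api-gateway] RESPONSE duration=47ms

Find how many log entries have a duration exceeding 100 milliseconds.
6

To count timeouts:

1. Threshold: 100ms
2. Extract duration from each log entry
3. Count entries where duration > 100
4. Timeout count: 6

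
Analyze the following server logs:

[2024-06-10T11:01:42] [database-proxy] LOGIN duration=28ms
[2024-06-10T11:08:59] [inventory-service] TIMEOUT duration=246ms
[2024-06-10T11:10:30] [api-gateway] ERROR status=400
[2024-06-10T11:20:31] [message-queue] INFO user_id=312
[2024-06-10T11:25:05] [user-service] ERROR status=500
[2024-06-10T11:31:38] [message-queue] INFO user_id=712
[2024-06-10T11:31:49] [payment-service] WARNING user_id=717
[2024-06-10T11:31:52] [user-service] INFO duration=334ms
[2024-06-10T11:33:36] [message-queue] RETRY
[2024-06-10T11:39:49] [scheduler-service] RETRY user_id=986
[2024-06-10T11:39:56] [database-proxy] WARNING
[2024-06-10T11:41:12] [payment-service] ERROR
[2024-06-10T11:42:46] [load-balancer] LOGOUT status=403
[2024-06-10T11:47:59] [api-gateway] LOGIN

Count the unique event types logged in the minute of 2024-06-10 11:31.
2

To count unique event types:

1. Filter events in the minute starting at 2024-06-10 11:31
2. Extract event types from matching entries
3. Count unique types: 2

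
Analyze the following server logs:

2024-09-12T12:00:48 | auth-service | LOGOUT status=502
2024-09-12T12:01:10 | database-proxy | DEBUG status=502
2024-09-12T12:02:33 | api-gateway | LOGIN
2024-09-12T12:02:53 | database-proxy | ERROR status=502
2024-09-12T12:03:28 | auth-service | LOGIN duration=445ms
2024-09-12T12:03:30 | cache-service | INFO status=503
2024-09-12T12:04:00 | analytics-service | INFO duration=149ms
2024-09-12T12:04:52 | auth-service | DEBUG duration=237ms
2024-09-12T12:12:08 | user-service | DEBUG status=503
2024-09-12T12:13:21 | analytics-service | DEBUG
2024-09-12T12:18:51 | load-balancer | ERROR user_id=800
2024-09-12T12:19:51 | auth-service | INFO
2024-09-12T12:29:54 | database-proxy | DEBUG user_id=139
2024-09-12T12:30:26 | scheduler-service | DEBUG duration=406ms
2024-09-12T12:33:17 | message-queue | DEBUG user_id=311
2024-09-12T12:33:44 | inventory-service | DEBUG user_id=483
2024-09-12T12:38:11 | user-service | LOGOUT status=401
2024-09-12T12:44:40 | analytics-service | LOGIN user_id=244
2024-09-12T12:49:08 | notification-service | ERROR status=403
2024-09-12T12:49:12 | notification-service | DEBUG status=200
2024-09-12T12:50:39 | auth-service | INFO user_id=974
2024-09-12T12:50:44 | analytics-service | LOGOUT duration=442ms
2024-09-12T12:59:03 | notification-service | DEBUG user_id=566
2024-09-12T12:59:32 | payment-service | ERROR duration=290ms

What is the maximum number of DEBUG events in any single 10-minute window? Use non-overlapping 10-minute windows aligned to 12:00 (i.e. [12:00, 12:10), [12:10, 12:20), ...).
3

To find the burst window:

1. Divide the log period into non-overlapping 10-minute windows starting at 12:00
2. Count DEBUG events in each window
3. Find the window with maximum count
4. Maximum events in a window: 3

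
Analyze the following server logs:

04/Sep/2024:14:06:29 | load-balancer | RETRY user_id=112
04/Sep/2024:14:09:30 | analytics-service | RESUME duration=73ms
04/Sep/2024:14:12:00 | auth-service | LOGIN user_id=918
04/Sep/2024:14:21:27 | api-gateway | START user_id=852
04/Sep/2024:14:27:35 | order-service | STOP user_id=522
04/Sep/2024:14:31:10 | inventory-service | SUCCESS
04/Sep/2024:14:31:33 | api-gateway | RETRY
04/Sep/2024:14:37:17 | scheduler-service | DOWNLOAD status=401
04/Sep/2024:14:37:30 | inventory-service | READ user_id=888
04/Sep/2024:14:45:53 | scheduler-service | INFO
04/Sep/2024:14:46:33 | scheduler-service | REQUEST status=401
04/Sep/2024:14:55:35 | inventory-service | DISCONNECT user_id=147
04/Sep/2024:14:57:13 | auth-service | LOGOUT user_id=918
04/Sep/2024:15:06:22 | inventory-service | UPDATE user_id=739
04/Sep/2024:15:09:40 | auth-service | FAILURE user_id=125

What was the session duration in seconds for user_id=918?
2713

To calculate session duration:

1. Find LOGIN event for user_id=918: 04/Sep/2024:14:12:00
2. Find LOGOUT event for user_id=918: 04/Sep/2024:14:57:13
3. Session duration: 04/Sep/2024:14:57:13 - 04/Sep/2024:14:12:00 = 2713 seconds (45 minutes)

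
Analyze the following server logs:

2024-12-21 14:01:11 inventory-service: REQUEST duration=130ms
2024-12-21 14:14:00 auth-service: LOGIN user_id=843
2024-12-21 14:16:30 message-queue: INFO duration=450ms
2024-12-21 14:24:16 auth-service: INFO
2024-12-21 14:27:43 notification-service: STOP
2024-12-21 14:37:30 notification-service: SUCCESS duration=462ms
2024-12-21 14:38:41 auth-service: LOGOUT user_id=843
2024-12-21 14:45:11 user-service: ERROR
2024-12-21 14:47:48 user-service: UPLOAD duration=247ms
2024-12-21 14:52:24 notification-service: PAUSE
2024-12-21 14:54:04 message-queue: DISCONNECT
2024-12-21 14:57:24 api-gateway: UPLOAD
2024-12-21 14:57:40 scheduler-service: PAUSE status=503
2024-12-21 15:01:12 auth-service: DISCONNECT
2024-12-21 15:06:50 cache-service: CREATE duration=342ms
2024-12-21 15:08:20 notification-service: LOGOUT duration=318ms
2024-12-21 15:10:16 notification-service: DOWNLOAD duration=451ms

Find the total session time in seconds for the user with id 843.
1481

To calculate session duration:

1. Find LOGIN event for user_id=843: 2024-12-21 14:14:00
2. Find LOGOUT event for user_id=843: 2024-12-21 14:38:41
3. Session duration: 2024-12-21 14:38:41 - 2024-12-21 14:14:00 = 1481 seconds (24 minutes)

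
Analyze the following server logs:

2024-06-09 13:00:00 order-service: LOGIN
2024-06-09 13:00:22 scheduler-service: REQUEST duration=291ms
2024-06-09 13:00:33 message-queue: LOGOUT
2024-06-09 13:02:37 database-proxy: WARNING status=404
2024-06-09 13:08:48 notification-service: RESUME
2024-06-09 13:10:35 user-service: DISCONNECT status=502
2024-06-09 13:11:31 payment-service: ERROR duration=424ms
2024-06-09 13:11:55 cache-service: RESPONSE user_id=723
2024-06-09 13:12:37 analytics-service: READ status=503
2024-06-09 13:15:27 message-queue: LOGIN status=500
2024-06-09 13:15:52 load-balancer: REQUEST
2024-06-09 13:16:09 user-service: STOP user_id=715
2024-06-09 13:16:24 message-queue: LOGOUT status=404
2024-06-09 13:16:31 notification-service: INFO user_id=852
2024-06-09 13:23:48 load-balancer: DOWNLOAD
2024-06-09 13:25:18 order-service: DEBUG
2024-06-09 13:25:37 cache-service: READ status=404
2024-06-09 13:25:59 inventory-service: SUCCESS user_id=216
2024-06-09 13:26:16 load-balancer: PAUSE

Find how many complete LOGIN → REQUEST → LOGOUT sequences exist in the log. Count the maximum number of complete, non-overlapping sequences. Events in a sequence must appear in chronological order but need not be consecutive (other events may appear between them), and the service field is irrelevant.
2

To count sequences:

1. Look for pattern: LOGIN → REQUEST → LOGOUT
2. Greedily scan the log in chronological order, matching each sequence element in turn (ignoring service)
3. Each time the full pattern completes, increment the count and restart matching from the next event
4. Complete non-overlapping sequences found: 2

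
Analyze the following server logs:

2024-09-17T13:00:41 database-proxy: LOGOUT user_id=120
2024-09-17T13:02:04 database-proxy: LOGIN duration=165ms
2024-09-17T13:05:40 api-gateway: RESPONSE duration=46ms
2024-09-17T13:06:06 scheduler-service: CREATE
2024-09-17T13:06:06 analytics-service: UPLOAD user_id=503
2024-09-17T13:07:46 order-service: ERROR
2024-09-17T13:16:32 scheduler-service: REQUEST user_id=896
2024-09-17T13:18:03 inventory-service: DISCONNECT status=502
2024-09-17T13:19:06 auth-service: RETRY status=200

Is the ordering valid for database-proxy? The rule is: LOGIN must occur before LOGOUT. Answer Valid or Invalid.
Invalid

To validate ordering:

1. Required order: LOGIN → LOGOUT
2. Rule: LOGIN must occur before LOGOUT
3. Check actual order of events for database-proxy
4. Result: Invalid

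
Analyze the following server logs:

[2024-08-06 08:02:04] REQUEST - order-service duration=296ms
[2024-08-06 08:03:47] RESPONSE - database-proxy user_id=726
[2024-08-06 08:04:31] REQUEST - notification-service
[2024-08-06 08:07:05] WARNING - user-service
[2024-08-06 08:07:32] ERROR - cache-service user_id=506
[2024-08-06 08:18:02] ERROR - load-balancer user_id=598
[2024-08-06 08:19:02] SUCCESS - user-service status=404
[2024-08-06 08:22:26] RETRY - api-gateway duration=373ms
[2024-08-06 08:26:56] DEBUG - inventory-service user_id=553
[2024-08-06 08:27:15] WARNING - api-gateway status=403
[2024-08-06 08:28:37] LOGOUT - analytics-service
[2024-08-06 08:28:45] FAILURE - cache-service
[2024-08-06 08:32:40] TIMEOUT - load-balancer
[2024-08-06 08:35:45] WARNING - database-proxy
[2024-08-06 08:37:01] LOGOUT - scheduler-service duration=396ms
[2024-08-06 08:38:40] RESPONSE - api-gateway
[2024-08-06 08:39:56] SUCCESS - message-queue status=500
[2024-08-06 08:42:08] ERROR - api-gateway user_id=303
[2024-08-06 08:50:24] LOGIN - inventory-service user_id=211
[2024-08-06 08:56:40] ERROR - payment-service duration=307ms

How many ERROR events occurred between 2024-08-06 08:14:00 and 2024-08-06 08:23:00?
1

To count events in the time window:

1. Window boundaries: 2024-08-06 08:14:00 to 2024-08-06 08:23:00
2. Filter for ERROR events within this window
3. Count matching events: 1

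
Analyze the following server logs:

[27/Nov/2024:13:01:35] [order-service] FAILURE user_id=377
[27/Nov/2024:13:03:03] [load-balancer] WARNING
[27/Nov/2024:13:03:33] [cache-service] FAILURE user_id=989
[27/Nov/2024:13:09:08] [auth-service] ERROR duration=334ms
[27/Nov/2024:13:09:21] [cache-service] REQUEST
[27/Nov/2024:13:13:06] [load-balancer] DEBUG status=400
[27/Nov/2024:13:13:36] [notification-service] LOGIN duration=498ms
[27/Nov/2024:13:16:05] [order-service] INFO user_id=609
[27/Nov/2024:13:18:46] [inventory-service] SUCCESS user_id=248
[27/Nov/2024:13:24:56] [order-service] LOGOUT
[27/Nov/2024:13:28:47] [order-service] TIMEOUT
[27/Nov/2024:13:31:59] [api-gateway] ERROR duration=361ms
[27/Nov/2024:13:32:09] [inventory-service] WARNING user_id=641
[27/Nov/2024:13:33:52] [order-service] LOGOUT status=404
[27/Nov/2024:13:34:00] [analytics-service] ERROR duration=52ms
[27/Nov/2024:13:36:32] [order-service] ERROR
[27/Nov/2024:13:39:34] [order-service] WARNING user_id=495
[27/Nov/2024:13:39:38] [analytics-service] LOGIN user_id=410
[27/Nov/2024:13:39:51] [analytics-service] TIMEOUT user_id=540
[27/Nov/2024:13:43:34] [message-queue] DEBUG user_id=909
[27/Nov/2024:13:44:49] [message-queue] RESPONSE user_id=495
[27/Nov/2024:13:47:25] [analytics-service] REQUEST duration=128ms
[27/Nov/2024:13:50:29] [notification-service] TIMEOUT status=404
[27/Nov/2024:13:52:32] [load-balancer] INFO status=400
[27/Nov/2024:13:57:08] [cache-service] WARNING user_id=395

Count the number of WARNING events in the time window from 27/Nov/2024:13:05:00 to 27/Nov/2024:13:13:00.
0

To count events in the time window:

1. Window boundaries: 27/Nov/2024:13:05:00 to 27/Nov/2024:13:13:00
2. Filter for WARNING events within this window
3. Count matching events: 0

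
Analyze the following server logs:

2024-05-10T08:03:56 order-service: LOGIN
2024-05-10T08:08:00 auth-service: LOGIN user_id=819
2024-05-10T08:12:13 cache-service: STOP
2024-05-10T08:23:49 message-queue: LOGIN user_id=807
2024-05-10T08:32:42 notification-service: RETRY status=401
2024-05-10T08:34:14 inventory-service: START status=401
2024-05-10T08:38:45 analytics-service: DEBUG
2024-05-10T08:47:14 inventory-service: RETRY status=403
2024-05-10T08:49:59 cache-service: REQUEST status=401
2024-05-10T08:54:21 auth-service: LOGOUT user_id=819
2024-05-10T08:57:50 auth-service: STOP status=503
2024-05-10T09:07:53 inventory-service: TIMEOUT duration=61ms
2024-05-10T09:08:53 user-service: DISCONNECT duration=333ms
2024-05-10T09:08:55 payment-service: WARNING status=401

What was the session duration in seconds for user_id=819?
2781

To calculate session duration:

1. Find LOGIN event for user_id=819: 2024-05-10T08:08:00
2. Find LOGOUT event for user_id=819: 2024-05-10T08:54:21
3. Session duration: 2024-05-10T08:54:21 - 2024-05-10T08:08:00 = 2781 seconds (46 minutes)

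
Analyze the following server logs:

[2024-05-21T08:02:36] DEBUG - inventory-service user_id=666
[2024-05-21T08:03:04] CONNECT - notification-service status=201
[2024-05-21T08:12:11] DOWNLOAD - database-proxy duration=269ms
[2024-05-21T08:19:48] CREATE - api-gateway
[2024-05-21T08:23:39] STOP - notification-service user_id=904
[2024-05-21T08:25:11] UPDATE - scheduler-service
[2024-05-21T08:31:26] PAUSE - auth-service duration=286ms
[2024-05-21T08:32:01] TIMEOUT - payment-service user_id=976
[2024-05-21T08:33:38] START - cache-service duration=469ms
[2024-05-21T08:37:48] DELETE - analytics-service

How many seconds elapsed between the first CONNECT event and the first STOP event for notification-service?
1235

To find the time between events:

1. Locate the first CONNECT event for notification-service: 2024-05-21T08:03:04
2. Locate the first STOP event for notification-service: 2024-05-21T08:23:39
3. Calculate the difference: 2024-05-21T08:23:39 - 2024-05-21T08:03:04 = 1235 seconds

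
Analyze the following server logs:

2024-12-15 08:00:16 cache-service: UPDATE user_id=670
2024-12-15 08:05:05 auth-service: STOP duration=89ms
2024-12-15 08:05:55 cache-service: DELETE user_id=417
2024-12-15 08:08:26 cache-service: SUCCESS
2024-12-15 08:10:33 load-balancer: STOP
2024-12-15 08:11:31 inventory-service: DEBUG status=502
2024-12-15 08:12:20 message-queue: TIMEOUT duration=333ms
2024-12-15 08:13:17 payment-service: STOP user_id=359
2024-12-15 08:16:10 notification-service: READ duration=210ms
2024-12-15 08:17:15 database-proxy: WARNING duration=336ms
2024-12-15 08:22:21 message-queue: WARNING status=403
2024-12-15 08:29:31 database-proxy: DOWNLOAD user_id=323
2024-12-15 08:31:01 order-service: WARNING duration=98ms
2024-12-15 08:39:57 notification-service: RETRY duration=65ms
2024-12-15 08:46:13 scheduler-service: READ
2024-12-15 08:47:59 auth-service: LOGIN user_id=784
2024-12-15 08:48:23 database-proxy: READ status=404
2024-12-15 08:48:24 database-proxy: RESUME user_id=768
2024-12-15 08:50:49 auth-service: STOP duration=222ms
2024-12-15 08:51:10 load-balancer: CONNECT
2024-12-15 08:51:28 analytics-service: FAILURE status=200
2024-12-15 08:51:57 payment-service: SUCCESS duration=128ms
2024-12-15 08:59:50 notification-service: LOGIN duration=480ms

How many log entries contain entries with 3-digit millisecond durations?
6

To find matching entries:

1. Pattern to match: entries with 3-digit millisecond durations
2. Scan each log entry for the pattern
3. Count matches: 6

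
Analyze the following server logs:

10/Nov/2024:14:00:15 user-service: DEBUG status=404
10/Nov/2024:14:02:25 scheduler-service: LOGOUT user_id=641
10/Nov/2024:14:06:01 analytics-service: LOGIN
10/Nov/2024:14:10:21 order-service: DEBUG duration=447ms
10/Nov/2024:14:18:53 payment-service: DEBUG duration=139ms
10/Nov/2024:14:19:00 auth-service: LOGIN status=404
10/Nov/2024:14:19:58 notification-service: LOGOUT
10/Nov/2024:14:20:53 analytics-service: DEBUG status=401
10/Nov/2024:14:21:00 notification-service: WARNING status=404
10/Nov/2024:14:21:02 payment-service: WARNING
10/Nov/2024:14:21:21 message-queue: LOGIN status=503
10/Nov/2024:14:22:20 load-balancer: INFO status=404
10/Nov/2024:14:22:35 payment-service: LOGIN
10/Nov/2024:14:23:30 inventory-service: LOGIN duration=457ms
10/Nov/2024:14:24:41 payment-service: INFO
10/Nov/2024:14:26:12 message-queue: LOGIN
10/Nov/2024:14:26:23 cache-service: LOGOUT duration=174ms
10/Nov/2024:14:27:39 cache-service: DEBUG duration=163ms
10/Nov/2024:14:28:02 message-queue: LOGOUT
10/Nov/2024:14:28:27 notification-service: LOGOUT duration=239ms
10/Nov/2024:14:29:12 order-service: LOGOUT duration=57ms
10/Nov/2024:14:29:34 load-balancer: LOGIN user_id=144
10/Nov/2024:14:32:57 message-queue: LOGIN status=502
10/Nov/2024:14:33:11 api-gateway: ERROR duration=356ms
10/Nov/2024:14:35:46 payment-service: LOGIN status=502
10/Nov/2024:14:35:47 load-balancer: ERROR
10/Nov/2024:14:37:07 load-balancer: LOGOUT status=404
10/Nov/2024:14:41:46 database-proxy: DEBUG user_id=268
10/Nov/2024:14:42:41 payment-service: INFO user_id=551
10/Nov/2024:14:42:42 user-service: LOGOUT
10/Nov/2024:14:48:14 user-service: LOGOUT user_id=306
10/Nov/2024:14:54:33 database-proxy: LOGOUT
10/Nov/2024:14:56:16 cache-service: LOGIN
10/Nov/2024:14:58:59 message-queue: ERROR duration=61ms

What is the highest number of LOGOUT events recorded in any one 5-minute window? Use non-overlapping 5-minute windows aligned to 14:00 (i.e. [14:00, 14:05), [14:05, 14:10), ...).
4

To find the burst window:

1. Divide the log period into non-overlapping 5-minute windows starting at 14:00
2. Count LOGOUT events in each window
3. Find the window with maximum count
4. Maximum events in a window: 4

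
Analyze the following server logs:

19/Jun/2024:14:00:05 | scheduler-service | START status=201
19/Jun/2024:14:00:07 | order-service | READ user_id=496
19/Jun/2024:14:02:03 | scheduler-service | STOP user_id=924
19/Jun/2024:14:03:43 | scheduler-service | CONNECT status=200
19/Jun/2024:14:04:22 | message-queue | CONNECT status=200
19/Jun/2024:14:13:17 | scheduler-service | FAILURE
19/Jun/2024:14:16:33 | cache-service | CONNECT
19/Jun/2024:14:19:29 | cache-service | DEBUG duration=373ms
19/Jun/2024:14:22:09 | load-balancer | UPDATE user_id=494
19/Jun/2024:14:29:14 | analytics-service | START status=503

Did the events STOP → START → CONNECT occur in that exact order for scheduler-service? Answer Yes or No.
No

To verify sequence order:

1. Find all events in sequence STOP → START → CONNECT for scheduler-service
2. Extract their timestamps
3. Check if timestamps are in ascending order
4. Result: No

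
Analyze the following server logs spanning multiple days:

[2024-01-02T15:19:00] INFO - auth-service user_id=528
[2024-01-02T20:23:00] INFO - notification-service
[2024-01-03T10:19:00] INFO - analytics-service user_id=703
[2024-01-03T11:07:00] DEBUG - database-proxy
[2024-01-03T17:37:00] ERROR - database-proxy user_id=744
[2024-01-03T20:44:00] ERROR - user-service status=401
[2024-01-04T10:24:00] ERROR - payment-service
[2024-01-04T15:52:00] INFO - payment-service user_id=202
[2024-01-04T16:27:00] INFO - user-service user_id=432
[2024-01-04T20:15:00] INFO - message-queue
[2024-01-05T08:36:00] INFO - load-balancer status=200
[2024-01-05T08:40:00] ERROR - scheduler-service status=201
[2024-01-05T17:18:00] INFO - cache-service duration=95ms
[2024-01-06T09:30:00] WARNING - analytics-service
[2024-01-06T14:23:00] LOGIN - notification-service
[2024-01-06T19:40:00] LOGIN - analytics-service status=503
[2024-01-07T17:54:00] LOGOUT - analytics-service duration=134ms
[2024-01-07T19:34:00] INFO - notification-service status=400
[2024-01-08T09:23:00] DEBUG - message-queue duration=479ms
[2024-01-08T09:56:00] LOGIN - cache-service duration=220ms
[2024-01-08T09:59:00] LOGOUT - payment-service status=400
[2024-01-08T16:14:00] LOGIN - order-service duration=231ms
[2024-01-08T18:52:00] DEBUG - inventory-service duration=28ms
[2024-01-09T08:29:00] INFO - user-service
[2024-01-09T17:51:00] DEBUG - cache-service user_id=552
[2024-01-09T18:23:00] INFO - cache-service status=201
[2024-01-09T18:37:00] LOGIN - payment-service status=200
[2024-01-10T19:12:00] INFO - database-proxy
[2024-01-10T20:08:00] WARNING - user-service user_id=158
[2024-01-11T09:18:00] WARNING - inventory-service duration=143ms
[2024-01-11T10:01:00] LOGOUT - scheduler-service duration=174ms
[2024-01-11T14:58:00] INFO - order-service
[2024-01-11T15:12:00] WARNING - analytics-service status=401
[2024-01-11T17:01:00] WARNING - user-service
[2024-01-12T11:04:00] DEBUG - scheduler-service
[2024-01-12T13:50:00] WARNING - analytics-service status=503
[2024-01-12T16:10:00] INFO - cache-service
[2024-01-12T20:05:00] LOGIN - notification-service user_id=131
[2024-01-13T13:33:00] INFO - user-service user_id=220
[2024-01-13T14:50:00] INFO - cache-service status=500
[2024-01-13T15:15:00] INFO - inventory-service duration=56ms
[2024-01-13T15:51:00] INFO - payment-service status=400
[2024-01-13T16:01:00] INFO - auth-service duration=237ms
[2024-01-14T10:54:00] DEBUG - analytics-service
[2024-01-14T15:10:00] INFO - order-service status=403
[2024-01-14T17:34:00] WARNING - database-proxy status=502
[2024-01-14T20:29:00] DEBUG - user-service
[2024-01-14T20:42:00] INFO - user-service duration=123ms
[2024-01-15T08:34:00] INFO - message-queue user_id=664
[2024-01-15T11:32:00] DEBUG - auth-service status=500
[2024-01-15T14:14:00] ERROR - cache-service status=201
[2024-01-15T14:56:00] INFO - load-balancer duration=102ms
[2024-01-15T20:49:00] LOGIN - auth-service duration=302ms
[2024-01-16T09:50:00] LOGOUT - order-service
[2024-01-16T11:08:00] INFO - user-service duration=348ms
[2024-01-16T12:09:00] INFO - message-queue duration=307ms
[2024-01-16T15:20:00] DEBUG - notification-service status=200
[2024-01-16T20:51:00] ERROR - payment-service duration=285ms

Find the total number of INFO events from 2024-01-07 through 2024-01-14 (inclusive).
13

To filter by date range:

1. Date range: 2024-01-07 through 2024-01-14, both dates inclusive
2. Filter for INFO events whose date falls in this range
3. Count matching events: 13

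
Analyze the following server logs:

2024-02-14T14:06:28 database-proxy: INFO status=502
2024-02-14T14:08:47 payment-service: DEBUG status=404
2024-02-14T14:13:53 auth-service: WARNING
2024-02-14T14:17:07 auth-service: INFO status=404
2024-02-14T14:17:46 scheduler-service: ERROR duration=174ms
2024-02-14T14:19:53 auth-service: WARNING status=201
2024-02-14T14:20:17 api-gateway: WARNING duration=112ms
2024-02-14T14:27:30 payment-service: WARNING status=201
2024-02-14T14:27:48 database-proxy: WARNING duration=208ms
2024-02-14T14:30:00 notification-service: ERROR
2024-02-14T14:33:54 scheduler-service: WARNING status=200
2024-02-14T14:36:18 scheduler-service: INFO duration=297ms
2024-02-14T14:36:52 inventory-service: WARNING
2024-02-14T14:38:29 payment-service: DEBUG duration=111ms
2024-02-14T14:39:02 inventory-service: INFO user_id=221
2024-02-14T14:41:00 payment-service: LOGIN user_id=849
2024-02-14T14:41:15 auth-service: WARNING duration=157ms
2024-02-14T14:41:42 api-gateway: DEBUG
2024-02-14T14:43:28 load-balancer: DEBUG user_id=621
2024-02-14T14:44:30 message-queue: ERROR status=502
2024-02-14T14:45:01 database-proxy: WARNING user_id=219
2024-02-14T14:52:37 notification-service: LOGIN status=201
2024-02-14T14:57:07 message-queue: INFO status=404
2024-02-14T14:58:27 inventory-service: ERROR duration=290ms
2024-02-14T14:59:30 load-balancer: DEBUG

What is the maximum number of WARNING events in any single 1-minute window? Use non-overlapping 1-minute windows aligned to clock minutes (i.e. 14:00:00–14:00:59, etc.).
2

To find the burst window:

1. Divide the log period into non-overlapping 1-minute windows starting at 14:00
2. Count WARNING events in each window
3. Find the window with maximum count
4. Maximum events in a window: 2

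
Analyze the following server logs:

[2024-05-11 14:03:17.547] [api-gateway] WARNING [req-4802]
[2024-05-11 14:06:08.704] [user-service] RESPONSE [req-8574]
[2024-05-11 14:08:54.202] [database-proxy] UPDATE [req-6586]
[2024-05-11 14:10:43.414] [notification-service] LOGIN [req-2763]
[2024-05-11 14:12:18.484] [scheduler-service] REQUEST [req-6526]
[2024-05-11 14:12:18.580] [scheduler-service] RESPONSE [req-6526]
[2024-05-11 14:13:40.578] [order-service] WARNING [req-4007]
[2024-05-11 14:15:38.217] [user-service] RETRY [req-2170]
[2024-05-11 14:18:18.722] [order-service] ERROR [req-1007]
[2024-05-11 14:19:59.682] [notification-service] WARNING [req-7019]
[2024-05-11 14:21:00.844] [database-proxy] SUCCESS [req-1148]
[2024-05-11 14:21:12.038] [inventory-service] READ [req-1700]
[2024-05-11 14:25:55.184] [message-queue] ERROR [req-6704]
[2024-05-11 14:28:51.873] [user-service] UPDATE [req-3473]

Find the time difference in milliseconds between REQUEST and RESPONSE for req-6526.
96

To calculate latency:

1. Find REQUEST with id req-6526: 2024-05-11 14:12:18.484
2. Find RESPONSE with id req-6526: 2024-05-11 14:12:18.580
3. Latency: 2024-05-11 14:12:18.580 - 2024-05-11 14:12:18.484 = 96ms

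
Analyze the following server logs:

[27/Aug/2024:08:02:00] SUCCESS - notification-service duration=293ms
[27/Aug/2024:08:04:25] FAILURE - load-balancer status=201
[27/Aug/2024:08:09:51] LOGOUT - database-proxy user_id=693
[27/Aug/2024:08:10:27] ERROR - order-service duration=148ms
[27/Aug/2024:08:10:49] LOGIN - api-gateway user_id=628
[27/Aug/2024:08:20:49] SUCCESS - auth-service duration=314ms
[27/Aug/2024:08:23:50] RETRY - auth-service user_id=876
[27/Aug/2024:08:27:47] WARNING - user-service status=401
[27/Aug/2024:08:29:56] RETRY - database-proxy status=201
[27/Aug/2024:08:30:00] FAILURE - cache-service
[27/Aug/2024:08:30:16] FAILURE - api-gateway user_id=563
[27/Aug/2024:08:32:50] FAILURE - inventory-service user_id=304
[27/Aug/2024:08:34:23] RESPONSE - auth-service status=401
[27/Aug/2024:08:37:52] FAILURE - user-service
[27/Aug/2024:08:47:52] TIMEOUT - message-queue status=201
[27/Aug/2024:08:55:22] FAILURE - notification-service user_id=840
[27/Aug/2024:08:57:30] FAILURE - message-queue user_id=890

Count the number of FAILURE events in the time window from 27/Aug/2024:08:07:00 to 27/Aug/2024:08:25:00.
0

To count events in the time window:

1. Window boundaries: 27/Aug/2024:08:07:00 to 27/Aug/2024:08:25:00
2. Filter for FAILURE events within this window
3. Count matching events: 0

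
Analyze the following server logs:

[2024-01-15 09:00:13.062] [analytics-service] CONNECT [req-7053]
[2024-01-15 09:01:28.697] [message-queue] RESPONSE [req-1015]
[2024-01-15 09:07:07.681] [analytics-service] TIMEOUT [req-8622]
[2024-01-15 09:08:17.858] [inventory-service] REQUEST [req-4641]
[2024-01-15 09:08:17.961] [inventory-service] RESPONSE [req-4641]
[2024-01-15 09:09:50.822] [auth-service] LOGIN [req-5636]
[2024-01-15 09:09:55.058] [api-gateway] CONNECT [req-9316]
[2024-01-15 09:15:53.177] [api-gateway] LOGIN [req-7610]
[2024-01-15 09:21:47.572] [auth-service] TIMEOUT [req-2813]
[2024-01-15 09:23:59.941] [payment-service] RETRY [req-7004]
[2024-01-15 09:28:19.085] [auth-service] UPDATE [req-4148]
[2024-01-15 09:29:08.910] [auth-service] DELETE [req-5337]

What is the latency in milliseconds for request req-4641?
103

To calculate latency:

1. Find REQUEST with id req-4641: 2024-01-15 09:08:17.858
2. Find RESPONSE with id req-4641: 2024-01-15 09:08:17.961
3. Latency: 2024-01-15 09:08:17.961 - 2024-01-15 09:08:17.858 = 103ms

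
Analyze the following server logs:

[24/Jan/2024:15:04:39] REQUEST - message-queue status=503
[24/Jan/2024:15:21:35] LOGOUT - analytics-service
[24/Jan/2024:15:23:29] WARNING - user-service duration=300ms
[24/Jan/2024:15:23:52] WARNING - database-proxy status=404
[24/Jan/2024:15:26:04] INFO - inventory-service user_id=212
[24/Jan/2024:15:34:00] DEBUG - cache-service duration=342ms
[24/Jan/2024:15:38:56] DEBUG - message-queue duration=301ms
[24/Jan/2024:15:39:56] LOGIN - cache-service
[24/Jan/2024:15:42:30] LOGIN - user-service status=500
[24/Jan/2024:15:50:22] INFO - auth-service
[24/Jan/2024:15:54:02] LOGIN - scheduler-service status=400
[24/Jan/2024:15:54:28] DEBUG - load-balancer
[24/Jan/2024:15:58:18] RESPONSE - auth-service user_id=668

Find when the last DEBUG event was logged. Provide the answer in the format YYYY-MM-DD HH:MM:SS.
2024-01-24 15:54:28

To find the last event:

1. Filter for all DEBUG events
2. Sort by timestamp
3. Select the last one
4. Timestamp: 2024-01-24 15:54:28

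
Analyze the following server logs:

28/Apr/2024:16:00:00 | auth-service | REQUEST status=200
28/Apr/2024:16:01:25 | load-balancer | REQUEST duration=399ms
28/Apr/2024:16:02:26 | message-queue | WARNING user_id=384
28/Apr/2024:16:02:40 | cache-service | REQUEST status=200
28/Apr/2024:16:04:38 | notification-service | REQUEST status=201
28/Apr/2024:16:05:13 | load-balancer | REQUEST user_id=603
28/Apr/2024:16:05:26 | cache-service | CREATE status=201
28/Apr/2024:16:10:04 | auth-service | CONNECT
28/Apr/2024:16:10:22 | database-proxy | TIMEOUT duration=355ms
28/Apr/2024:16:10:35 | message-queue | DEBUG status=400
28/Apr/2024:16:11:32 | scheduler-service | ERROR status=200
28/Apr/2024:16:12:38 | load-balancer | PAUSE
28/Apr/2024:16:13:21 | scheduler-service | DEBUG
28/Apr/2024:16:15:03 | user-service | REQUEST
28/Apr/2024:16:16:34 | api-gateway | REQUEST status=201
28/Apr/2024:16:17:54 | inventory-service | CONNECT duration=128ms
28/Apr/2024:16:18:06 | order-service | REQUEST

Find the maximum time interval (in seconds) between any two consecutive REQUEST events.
590

To find the longest gap:

1. Extract all REQUEST events in chronological order
2. Calculate time differences between consecutive events
3. Find the maximum difference
4. Longest gap: 590 seconds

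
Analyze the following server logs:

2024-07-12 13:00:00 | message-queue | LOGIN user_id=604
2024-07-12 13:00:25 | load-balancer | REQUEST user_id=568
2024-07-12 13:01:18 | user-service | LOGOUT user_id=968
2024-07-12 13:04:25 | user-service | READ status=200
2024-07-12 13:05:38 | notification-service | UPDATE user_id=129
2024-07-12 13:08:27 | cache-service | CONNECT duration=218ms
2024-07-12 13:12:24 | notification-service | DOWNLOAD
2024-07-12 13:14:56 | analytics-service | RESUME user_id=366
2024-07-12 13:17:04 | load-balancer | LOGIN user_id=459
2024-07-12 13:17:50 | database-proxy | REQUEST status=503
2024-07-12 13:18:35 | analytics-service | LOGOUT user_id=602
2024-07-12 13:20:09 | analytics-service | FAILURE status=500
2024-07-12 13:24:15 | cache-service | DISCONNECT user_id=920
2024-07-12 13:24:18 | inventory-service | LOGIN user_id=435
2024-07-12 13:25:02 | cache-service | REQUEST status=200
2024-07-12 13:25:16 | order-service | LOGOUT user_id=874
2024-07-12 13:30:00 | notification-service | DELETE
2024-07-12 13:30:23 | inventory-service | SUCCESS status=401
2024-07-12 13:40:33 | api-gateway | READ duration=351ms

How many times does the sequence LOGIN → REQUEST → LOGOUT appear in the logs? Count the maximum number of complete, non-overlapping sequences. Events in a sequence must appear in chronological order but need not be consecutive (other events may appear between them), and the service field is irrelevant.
3

To count sequences:

1. Look for pattern: LOGIN → REQUEST → LOGOUT
2. Greedily scan the log in chronological order, matching each sequence element in turn (ignoring service)
3. Each time the full pattern completes, increment the count and restart matching from the next event
4. Complete non-overlapping sequences found: 3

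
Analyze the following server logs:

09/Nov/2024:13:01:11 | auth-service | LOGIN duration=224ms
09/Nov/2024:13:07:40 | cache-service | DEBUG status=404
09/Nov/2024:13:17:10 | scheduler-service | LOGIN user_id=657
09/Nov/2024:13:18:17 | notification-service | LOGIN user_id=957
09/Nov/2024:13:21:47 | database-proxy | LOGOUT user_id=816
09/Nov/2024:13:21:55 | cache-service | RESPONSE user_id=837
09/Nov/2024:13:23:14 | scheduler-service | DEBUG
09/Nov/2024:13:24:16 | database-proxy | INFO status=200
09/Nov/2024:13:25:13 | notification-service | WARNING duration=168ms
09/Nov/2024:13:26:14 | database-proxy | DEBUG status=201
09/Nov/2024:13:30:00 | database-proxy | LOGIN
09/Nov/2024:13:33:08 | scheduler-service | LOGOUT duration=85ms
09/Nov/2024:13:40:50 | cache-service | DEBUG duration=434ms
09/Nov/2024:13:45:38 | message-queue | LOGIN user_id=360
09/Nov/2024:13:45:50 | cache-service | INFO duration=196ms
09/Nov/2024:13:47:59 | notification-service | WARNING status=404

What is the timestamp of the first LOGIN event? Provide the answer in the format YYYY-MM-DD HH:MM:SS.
2024-11-09 13:01:11

To find the first event:

1. Filter for all LOGIN events
2. Sort by timestamp
3. Select the first one
4. Timestamp: 2024-11-09 13:01:11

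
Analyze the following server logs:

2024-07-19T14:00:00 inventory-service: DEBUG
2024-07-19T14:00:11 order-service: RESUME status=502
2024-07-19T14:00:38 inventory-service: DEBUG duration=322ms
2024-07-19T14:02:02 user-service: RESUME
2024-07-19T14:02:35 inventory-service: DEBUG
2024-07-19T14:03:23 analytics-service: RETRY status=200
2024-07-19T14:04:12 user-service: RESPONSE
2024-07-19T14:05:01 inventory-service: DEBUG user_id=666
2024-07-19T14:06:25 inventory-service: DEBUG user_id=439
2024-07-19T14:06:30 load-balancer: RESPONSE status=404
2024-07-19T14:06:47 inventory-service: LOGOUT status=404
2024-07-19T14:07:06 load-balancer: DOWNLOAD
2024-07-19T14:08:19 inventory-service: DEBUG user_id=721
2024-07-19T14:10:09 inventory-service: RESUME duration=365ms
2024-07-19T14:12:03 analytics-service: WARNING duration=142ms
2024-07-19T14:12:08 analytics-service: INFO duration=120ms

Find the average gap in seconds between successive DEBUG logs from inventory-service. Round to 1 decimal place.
99.8

To calculate average interval:

1. Find all DEBUG events for inventory-service in order
2. Calculate time gaps between consecutive events
3. Compute mean of gaps: 499 / 5 = 99.8 seconds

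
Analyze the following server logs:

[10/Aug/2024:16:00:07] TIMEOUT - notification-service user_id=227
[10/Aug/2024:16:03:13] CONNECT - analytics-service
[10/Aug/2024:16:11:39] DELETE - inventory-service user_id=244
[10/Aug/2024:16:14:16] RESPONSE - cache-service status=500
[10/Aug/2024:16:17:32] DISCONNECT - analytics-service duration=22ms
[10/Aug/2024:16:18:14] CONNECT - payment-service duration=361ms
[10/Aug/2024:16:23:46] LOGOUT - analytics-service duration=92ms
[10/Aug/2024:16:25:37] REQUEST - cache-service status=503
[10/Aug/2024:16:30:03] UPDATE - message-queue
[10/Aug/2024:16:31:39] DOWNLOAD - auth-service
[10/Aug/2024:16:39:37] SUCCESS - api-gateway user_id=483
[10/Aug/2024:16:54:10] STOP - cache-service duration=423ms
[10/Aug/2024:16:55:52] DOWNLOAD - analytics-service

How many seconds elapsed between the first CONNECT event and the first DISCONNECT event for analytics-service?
859

To find the time between events:

1. Locate the first CONNECT event for analytics-service: 10/Aug/2024:16:03:13
2. Locate the first DISCONNECT event for analytics-service: 10/Aug/2024:16:17:32
3. Calculate the difference: 10/Aug/2024:16:17:32 - 10/Aug/2024:16:03:13 = 859 seconds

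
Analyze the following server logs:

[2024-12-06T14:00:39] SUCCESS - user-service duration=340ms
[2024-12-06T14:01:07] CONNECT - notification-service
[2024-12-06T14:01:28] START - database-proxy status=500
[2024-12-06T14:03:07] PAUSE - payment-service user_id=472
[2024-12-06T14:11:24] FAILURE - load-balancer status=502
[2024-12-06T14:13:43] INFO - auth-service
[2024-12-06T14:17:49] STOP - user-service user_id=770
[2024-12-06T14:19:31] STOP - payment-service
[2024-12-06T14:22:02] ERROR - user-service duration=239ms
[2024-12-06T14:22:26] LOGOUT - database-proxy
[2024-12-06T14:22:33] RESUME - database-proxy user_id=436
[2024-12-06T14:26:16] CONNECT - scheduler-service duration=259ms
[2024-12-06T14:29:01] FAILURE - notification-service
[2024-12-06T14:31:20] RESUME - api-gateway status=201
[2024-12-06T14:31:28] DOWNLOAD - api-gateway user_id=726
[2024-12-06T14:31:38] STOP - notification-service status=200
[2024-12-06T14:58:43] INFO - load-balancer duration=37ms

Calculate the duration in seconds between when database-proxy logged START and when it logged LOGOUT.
1258

To find the time between events:

1. Locate the first START event for database-proxy: 2024-12-06T14:01:28
2. Locate the first LOGOUT event for database-proxy: 2024-12-06T14:22:26
3. Calculate the difference: 2024-12-06T14:22:26 - 2024-12-06T14:01:28 = 1258 seconds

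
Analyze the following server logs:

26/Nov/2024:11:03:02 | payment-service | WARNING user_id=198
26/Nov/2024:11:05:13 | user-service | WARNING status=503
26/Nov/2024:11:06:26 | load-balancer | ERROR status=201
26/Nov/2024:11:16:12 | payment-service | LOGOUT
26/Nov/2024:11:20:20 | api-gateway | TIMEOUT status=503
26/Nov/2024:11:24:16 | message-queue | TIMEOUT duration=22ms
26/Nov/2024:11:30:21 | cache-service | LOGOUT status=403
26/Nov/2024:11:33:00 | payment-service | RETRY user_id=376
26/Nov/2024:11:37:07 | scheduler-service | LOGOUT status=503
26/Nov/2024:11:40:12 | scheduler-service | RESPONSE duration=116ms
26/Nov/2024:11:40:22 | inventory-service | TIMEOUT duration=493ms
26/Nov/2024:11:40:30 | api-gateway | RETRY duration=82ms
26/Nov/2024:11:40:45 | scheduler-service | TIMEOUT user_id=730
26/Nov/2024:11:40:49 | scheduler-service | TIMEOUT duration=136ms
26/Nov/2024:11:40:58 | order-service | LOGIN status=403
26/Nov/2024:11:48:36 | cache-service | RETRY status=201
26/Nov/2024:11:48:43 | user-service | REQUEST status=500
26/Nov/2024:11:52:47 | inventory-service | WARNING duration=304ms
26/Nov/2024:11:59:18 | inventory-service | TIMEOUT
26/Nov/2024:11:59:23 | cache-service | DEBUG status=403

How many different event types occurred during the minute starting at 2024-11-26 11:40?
4

To count unique event types:

1. Filter events in the minute starting at 2024-11-26 11:40
2. Extract event types from matching entries
3. Count unique types: 4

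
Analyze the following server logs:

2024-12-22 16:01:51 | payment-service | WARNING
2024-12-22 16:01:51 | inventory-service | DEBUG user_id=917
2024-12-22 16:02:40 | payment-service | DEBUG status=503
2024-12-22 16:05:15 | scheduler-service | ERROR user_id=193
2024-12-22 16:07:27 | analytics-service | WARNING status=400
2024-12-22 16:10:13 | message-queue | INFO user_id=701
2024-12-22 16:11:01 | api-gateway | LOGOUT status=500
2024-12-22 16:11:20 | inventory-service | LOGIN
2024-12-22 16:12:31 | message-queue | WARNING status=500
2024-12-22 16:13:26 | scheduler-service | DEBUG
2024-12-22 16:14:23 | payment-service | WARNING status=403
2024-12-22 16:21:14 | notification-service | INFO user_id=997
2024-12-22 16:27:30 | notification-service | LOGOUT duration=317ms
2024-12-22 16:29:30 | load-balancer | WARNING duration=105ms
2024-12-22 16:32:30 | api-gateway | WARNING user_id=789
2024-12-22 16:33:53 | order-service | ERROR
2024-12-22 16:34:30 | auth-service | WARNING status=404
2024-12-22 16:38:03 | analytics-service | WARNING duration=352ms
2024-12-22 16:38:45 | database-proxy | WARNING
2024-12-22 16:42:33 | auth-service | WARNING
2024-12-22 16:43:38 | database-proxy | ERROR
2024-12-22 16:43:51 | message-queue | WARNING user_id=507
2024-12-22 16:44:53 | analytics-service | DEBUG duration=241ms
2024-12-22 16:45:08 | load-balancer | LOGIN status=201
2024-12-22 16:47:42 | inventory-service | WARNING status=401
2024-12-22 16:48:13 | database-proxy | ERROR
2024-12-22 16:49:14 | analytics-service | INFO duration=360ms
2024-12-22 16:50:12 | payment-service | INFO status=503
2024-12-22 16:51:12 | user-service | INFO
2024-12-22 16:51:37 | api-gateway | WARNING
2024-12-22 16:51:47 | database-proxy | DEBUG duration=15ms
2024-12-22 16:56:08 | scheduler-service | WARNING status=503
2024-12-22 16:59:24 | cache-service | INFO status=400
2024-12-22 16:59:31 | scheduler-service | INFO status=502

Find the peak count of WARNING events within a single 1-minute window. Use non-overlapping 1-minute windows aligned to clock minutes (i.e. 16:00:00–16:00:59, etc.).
2

To find the burst window:

1. Divide the log period into non-overlapping 1-minute windows starting at 16:00
2. Count WARNING events in each window
3. Find the window with maximum count
4. Maximum events in a window: 2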